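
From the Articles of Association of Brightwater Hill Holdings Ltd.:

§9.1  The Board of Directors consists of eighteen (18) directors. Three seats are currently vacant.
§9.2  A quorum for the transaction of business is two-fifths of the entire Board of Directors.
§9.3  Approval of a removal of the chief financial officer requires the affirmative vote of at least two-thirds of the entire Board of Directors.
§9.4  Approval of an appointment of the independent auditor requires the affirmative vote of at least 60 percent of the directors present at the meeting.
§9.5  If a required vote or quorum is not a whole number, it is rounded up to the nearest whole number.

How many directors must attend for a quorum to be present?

8

2/5 of 18 = 7.20, rounded up to 8.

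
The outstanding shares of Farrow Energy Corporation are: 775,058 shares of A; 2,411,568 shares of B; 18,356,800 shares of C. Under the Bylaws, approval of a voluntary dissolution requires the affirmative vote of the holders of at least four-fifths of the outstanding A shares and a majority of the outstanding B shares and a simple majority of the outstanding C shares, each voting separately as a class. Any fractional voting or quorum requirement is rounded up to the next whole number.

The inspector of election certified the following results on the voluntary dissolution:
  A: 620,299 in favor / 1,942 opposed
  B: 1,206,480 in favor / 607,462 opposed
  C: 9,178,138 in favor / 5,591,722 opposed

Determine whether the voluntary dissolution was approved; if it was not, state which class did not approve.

Not approved — the C shares did not give the required vote.

A: 4/5 of 775058 = 620046.40, rounded up to 620047; 620,047 required, 620,299 in favor — approved.
B: a majority of 2411568 is 1205785; 1,205,785 required, 1,206,480 in favor — approved.
C: a majority of 18356800 is 9178401; 9,178,401 required, 9,178,138 in favor — not approved.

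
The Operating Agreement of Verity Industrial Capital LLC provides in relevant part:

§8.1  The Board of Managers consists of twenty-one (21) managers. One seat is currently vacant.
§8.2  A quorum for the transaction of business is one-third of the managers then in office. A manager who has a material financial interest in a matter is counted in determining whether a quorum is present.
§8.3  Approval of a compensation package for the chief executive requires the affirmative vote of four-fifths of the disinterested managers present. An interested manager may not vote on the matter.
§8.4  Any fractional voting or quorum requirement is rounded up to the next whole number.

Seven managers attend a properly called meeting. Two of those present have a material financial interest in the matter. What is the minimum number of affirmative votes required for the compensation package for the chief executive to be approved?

The compensation package for the chief executive requires four-fifths of the disinterested managers present (7 − 2 = 5).
4/5 of 5 = 4.

4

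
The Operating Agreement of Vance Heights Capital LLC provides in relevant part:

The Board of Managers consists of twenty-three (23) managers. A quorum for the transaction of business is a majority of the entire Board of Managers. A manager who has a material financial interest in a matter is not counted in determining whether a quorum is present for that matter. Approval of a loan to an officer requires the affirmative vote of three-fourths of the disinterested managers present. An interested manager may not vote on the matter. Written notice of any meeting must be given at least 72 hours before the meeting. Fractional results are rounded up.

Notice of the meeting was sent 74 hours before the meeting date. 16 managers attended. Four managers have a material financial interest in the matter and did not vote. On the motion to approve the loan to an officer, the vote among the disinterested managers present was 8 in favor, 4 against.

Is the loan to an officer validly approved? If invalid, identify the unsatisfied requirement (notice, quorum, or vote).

Notice: 74 hours given; 72 required (74 ≥ 72). Satisfied.
Quorum: 16 present, but the 4 interested managers do not count, leaving 12. Quorum is 12. Satisfied.
Vote: the loan to an officer requires three-fourths of the disinterested managers present (16 − 4 = 12). 3/4 of 12 = 9, so 9 affirmative votes are needed; 8 voted in favor. Not satisfied.

Invalid — vote requirement not satisfied.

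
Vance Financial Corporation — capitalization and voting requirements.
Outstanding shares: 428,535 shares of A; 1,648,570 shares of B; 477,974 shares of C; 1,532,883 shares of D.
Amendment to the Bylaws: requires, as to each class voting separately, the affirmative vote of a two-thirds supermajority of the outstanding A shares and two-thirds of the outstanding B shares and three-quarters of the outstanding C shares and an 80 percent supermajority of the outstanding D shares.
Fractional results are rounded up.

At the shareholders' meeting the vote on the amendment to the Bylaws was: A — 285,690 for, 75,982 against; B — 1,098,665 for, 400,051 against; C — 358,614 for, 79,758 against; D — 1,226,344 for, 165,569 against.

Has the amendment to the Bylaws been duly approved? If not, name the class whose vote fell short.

Not approved — the B shares did not give the required vote.

A: 2/3 of 428535 = 285690; 285,690 required, 285,690 in favor — approved.
B: 2/3 of 1648570 = 1099046.67, rounded up to 1099047; 1,099,047 required, 1,098,665 in favor — not approved.
C: 3/4 of 477974 = 358480.50, rounded up to 358481; 358,481 required, 358,614 in favor — approved.
D: 4/5 of 1532883 = 1226306.40, rounded up to 1226307; 1,226,307 required, 1,226,344 in favor — approved.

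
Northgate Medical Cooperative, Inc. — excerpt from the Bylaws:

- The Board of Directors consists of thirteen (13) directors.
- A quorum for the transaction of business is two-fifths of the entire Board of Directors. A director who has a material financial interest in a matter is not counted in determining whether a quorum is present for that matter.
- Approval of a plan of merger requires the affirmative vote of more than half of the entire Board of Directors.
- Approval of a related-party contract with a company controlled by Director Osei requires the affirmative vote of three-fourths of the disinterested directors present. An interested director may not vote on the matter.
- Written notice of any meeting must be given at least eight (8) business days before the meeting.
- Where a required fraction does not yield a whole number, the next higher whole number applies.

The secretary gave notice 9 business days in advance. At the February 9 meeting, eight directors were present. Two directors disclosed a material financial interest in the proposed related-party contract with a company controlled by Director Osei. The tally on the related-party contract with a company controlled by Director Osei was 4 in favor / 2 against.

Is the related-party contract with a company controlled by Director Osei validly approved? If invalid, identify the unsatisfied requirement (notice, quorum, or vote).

Notice: 9 business days given; 8 required (9 ≥ 8). Satisfied.
Quorum: 8 present, but the 2 interested directors do not count, leaving 6. Quorum is 6. Satisfied.
Vote: the related-party contract with a company controlled by Director Osei requires three-fourths of the disinterested directors present (8 − 2 = 6). 3/4 of 6 = 4.50, rounded up to 5, so 5 affirmative votes are needed; 4 voted in favor. Not satisfied.

Invalid — vote requirement not satisfied.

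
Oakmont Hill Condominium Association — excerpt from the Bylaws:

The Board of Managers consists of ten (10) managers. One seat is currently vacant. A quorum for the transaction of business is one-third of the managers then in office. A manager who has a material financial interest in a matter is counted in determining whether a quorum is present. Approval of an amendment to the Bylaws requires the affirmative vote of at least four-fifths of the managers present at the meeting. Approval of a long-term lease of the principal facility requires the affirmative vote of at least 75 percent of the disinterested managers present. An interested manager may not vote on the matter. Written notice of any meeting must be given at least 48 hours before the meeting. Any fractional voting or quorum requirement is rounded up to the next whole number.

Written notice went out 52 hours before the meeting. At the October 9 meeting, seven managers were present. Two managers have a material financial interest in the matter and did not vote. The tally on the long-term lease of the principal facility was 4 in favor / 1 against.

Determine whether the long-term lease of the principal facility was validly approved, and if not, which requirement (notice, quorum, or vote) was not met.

Notice: 52 hours given; 48 required (52 ≥ 48). Satisfied.
Quorum: 7 present (interested managers count toward quorum); quorum is 3. Satisfied.
Vote: the long-term lease of the principal facility requires three-fourths of the disinterested managers present (7 − 2 = 5). 3/4 of 5 = 3.75, rounded up to 4, so 4 affirmative votes are needed; 4 voted in favor. Satisfied.

Valid — all requirements satisfied.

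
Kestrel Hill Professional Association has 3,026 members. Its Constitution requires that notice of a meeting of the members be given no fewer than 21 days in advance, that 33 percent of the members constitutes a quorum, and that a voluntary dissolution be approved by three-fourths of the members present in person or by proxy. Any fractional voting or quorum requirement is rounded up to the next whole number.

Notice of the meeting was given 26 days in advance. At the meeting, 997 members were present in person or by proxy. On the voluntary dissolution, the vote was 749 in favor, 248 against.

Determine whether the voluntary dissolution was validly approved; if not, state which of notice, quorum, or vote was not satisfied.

Invalid — quorum requirement not satisfied.

Notice: 26 days given; 21 required. Satisfied.
Quorum: 33% of 3,026 = 998.58, rounded up to 999; 997 present. Not satisfied.
Vote: requires three-fourths of those present (997); 3/4 of 997 = 747.75, rounded up to 748, so 748 needed; 749 in favor. Satisfied.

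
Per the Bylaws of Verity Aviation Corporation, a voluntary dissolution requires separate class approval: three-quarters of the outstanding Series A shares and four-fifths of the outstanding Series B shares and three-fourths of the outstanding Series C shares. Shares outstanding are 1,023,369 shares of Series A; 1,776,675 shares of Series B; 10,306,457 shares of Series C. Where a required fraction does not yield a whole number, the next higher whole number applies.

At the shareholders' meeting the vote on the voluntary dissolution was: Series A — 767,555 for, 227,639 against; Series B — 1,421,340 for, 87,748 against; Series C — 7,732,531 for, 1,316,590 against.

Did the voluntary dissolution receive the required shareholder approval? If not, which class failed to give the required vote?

Approved — every class gave the required vote.

Series A: 3/4 of 1023369 = 767526.75, rounded up to 767527; 767,527 required, 767,555 in favor — approved.
Series B: 4/5 of 1776675 = 1421340; 1,421,340 required, 1,421,340 in favor — approved.
Series C: 3/4 of 10306457 = 7729842.75, rounded up to 7729843; 7,729,843 required, 7,732,531 in favor — approved.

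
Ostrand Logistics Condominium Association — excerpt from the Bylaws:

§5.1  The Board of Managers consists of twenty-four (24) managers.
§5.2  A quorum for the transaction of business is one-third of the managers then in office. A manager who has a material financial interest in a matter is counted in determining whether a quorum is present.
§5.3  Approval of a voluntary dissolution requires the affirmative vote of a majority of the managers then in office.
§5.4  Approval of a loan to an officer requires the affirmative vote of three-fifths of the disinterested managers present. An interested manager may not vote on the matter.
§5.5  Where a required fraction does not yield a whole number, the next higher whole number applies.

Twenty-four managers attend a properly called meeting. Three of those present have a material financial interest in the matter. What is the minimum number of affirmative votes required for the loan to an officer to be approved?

The loan to an officer requires three-fifths of the disinterested managers present (24 − 3 = 21).
3/5 of 21 = 12.60, rounded up to 13.

13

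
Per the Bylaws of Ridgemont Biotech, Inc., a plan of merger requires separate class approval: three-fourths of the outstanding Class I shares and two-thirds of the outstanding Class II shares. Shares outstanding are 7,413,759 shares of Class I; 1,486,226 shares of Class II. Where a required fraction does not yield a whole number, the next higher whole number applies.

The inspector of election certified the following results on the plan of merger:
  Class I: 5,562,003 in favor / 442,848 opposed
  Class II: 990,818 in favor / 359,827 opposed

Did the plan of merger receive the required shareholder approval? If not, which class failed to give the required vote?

Approved — every class gave the required vote.

Class I: 3/4 of 7413759 = 5560319.25, rounded up to 5560320; 5,560,320 required, 5,562,003 in favor — approved.
Class II: 2/3 of 1486226 = 990817.33, rounded up to 990818; 990,818 required, 990,818 in favor — approved.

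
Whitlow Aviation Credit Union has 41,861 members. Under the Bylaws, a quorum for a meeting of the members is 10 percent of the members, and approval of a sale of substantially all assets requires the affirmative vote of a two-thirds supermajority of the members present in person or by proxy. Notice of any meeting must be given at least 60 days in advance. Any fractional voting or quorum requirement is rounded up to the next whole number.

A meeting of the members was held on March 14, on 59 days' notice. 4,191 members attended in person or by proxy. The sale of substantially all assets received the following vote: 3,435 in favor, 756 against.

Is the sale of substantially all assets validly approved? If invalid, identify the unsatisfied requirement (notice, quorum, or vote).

Notice: 59 days given; 60 required. Not satisfied.
Quorum: 10% of 41,861 = 4,186.10, rounded up to 4,187; 4,191 present. Satisfied.
Vote: requires two-thirds of those present (4,191); 2/3 of 4191 = 2794, so 2,794 needed; 3,435 in favor. Satisfied.

Invalid — notice requirement not satisfied.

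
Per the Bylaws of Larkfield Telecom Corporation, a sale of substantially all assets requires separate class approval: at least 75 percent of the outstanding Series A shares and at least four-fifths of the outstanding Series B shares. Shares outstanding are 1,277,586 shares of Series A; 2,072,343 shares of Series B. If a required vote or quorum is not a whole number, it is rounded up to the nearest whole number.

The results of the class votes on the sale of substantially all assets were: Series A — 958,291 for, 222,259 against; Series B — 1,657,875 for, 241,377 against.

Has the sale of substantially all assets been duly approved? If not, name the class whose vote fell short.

Series A: 3/4 of 1277586 = 958189.50, rounded up to 958190; 958,190 required, 958,291 in favor — approved.
Series B: 4/5 of 2072343 = 1657874.40, rounded up to 1657875; 1,657,875 required, 1,657,875 in favor — approved.

Approved — every class gave the required vote.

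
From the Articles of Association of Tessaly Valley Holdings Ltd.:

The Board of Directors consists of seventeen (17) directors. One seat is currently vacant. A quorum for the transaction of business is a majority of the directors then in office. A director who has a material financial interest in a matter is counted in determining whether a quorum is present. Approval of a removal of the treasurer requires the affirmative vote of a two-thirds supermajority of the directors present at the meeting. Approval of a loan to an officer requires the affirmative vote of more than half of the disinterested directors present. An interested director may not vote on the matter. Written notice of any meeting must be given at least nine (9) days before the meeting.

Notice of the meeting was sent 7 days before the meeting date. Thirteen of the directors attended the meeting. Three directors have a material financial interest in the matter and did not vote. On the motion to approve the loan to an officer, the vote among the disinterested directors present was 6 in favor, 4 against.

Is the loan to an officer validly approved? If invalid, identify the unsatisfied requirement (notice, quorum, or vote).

Notice: 7 days given; 9 required (7 < 9). Not satisfied.
Quorum: 13 present (interested directors count toward quorum); quorum is 9. Satisfied.
Vote: the loan to an officer requires a majority of the disinterested directors present (13 − 3 = 10). A majority of 10 is 6, so 6 affirmative votes are needed; 6 voted in favor. Satisfied.

Invalid — notice requirement not satisfied.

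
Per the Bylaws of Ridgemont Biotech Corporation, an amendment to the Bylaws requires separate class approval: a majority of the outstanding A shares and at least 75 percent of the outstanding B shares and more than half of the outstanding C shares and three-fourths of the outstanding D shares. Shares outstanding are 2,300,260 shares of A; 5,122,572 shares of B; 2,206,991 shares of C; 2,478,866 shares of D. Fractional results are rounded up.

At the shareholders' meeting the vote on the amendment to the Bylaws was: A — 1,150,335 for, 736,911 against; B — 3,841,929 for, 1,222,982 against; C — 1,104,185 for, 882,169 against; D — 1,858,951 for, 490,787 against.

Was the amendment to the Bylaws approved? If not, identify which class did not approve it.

A: a majority of 2300260 is 1150131; 1,150,131 required, 1,150,335 in favor — approved.
B: 3/4 of 5122572 = 3841929; 3,841,929 required, 3,841,929 in favor — approved.
C: a majority of 2206991 is 1103496; 1,103,496 required, 1,104,185 in favor — approved.
D: 3/4 of 2478866 = 1859149.50, rounded up to 1859150; 1,859,150 required, 1,858,951 in favor — not approved.

Not approved — the D shares did not give the required vote.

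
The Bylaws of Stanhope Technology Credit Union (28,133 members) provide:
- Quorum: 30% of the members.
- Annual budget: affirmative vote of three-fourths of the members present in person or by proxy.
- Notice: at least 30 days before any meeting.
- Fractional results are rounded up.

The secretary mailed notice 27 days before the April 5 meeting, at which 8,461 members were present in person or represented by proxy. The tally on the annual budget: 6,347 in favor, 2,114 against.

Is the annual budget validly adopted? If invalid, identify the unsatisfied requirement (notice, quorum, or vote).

Invalid — notice requirement not satisfied.

Notice: 27 days given; 30 required. Not satisfied.
Quorum: 30% of 28,133 = 8,439.90, rounded up to 8,440; 8,461 present. Satisfied.
Vote: requires three-fourths of those present (8,461); 3/4 of 8461 = 6345.75, rounded up to 6346, so 6,346 needed; 6,347 in favor. Satisfied.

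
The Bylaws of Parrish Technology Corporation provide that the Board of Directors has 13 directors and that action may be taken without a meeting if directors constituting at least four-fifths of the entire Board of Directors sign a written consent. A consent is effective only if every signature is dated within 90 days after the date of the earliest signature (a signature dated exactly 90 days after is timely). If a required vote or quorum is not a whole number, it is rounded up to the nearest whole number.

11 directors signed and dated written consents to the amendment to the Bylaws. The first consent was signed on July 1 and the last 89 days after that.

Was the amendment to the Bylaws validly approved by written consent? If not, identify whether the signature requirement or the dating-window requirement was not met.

Effective — both the signature and dating-window requirements are satisfied.

Signatures required: at least four-fifths of 13 — 4/5 of 13 = 10.40, rounded up to 11, so 11 needed; 11 signed. Sufficient.
Dating window: the latest signature is 89 days after the earliest; the limit is 90 days. Within the window.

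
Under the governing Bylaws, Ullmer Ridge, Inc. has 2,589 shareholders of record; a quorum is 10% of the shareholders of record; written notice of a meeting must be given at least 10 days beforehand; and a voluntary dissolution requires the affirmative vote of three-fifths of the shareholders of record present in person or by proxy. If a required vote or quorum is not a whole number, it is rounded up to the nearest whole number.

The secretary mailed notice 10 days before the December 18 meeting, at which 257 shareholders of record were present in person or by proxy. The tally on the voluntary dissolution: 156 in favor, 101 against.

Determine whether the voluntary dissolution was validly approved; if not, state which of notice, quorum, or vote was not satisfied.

Notice: 10 days given; 10 required. Satisfied.
Quorum: 10% of 2,589 = 258.90, rounded up to 259; 257 present. Not satisfied.
Vote: requires three-fifths of those present (257); 3/5 of 257 = 154.20, rounded up to 155, so 155 needed; 156 in favor. Satisfied.

Invalid — quorum requirement not satisfied.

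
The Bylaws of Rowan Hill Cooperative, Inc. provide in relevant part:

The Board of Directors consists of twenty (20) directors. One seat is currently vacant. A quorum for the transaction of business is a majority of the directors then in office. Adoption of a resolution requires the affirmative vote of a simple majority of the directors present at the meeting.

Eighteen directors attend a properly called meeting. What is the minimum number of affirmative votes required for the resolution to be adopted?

10

The resolution requires a majority of the directors present (18).
A majority of 18 is 10.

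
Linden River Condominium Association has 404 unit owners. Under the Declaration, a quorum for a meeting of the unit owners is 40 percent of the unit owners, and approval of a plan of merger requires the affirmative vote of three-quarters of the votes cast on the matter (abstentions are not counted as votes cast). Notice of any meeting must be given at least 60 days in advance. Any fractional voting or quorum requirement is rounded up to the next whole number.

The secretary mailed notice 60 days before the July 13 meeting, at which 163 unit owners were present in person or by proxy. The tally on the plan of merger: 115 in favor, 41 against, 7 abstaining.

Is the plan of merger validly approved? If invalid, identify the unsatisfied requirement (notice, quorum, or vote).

Notice: 60 days given; 60 required. Satisfied.
Quorum: 40% of 404 = 161.60, rounded up to 162; 163 present. Satisfied.
Vote: requires three-fourths of the votes cast (163 − 7 abstaining = 156); 3/4 of 156 = 117, so 117 needed; 115 in favor. Not satisfied.

Invalid — vote requirement not satisfied.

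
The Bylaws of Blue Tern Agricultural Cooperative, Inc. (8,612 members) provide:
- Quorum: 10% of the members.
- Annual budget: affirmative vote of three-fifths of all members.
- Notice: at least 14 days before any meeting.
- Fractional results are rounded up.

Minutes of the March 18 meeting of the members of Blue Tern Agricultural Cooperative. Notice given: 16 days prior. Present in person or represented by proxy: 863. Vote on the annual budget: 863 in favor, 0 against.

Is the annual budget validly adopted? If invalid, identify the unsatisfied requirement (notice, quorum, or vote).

Notice: 16 days given; 14 required. Satisfied.
Quorum: 10% of 8,612 = 861.20, rounded up to 862; 863 present. Satisfied.
Vote: requires three-fifths of all members (8,612); 3/5 of 8612 = 5167.20, rounded up to 5168, so 5,168 needed; 863 in favor. Not satisfied.

Invalid — vote requirement not satisfied.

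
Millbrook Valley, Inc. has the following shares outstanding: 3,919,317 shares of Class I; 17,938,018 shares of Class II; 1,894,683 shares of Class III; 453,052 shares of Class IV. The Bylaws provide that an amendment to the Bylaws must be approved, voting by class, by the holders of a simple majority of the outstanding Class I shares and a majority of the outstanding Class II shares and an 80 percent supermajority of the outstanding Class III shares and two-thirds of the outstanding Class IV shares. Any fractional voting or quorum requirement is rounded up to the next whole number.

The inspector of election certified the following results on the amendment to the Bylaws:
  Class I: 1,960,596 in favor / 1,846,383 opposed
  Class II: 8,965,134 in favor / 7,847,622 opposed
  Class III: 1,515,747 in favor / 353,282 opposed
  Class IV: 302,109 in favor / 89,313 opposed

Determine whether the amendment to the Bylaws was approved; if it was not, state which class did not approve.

Class I: a majority of 3919317 is 1959659; 1,959,659 required, 1,960,596 in favor — approved.
Class II: a majority of 17938018 is 8969010; 8,969,010 required, 8,965,134 in favor — not approved.
Class III: 4/5 of 1894683 = 1515746.40, rounded up to 1515747; 1,515,747 required, 1,515,747 in favor — approved.
Class IV: 2/3 of 453052 = 302034.67, rounded up to 302035; 302,035 required, 302,109 in favor — approved.

Not approved — the Class II shares did not give the required vote.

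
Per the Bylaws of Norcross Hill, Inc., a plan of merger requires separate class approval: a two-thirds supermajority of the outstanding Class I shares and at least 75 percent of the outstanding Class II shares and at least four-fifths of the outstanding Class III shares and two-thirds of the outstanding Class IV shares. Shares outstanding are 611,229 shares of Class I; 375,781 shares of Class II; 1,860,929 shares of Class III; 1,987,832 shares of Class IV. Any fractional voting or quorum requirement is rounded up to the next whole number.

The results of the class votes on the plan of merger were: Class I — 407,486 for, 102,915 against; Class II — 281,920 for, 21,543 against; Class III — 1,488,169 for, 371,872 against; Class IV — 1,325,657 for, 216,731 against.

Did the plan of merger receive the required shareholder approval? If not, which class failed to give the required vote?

Not approved — the Class III shares did not give the required vote.

Class I: 2/3 of 611229 = 407486; 407,486 required, 407,486 in favor — approved.
Class II: 3/4 of 375781 = 281835.75, rounded up to 281836; 281,836 required, 281,920 in favor — approved.
Class III: 4/5 of 1860929 = 1488743.20, rounded up to 1488744; 1,488,744 required, 1,488,169 in favor — not approved.
Class IV: 2/3 of 1987832 = 1325221.33, rounded up to 1325222; 1,325,222 required, 1,325,657 in favor — approved.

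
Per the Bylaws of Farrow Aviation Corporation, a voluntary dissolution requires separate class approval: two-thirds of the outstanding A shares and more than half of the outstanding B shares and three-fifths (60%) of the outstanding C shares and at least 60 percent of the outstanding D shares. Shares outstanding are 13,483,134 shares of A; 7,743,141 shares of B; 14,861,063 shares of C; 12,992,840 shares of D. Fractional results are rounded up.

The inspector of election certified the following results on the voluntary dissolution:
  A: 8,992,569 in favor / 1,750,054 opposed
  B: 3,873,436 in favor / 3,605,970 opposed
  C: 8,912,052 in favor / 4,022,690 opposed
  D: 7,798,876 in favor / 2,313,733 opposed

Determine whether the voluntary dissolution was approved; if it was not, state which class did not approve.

Not approved — the C shares did not give the required vote.

A: 2/3 of 13483134 = 8988756; 8,988,756 required, 8,992,569 in favor — approved.
B: a majority of 7743141 is 3871571; 3,871,571 required, 3,873,436 in favor — approved.
C: 3/5 of 14861063 = 8916637.80, rounded up to 8916638; 8,916,638 required, 8,912,052 in favor — not approved.
D: 3/5 of 12992840 = 7795704; 7,795,704 required, 7,798,876 in favor — approved.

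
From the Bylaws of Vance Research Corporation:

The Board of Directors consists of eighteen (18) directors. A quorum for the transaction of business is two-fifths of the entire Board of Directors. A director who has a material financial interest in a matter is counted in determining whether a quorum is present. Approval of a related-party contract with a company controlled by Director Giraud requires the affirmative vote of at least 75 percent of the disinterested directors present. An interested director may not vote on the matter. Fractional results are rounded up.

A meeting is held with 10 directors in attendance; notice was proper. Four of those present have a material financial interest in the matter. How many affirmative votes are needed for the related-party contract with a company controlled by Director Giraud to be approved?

The related-party contract with a company controlled by Director Giraud requires three-fourths of the disinterested directors present (10 − 4 = 6).
3/4 of 6 = 4.50, rounded up to 5.

5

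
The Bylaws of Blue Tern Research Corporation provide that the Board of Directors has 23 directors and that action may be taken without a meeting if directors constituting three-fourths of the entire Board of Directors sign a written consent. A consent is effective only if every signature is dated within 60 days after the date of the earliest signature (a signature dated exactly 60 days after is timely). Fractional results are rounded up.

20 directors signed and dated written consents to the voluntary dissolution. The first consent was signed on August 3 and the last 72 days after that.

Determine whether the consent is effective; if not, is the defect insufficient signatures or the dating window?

Not effective — dating-window requirement not satisfied.

Signatures required: three-fourths of 23 — 3/4 of 23 = 17.25, rounded up to 18, so 18 needed; 20 signed. Sufficient.
Dating window: the latest signature is 72 days after the earliest; the limit is 60 days. Outside the window.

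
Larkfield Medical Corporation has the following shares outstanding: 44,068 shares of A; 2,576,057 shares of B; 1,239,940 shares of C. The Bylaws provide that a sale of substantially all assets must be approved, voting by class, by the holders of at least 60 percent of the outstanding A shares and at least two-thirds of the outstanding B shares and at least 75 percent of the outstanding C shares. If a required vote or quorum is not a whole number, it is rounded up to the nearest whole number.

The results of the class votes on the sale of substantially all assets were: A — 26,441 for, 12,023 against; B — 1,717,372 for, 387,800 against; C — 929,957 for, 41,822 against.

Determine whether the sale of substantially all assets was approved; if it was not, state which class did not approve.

Approved — every class gave the required vote.

A: 3/5 of 44068 = 26440.80, rounded up to 26441; 26,441 required, 26,441 in favor — approved.
B: 2/3 of 2576057 = 1717371.33, rounded up to 1717372; 1,717,372 required, 1,717,372 in favor — approved.
C: 3/4 of 1239940 = 929955; 929,955 required, 929,957 in favor — approved.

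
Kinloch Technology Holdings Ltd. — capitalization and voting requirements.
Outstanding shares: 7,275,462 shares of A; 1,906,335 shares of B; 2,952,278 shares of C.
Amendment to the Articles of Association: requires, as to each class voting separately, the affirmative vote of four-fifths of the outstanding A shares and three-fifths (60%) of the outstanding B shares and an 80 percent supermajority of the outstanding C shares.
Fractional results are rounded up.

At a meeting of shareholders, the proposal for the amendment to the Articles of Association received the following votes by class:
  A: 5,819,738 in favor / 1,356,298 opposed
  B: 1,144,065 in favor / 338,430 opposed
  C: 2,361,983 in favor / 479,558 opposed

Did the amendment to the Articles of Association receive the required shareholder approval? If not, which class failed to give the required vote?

A: 4/5 of 7275462 = 5820369.60, rounded up to 5820370; 5,820,370 required, 5,819,738 in favor — not approved.
B: 3/5 of 1906335 = 1143801; 1,143,801 required, 1,144,065 in favor — approved.
C: 4/5 of 2952278 = 2361822.40, rounded up to 2361823; 2,361,823 required, 2,361,983 in favor — approved.

Not approved — the A shares did not give the required vote.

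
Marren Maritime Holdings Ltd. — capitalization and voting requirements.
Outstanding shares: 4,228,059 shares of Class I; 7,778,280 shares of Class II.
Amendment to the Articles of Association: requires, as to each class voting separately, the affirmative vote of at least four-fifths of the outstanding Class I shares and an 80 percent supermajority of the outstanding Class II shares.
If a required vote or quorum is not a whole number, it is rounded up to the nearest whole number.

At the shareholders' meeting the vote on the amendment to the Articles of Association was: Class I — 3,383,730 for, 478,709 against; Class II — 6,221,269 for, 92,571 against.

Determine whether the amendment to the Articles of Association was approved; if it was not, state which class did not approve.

Not approved — the Class II shares did not give the required vote.

Class I: 4/5 of 4228059 = 3382447.20, rounded up to 3382448; 3,382,448 required, 3,383,730 in favor — approved.
Class II: 4/5 of 7778280 = 6222624; 6,222,624 required, 6,221,269 in favor — not approved.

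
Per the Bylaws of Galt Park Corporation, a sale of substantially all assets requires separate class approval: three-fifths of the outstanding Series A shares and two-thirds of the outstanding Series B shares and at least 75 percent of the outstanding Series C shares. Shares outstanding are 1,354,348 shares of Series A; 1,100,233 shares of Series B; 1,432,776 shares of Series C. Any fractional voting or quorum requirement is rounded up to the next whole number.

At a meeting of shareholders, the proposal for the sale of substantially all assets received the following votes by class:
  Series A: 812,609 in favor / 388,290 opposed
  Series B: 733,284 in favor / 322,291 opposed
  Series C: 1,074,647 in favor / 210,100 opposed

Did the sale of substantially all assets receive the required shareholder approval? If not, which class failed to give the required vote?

Not approved — the Series B shares did not give the required vote.

Series A: 3/5 of 1354348 = 812608.80, rounded up to 812609; 812,609 required, 812,609 in favor — approved.
Series B: 2/3 of 1100233 = 733488.67, rounded up to 733489; 733,489 required, 733,284 in favor — not approved.
Series C: 3/4 of 1432776 = 1074582; 1,074,582 required, 1,074,647 in favor — approved.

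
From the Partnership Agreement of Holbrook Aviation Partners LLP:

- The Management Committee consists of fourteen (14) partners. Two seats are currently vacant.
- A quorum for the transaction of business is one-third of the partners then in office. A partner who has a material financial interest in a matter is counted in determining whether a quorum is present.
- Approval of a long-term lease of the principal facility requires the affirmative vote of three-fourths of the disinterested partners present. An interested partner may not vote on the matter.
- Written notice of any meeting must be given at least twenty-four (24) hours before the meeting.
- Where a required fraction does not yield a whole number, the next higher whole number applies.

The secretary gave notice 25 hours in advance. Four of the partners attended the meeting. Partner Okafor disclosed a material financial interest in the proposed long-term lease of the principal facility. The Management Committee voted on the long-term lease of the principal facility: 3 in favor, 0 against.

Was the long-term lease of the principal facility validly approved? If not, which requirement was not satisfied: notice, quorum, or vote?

Notice: 25 hours given; 24 required (25 ≥ 24). Satisfied.
Quorum: 4 present (interested partners count toward quorum); quorum is 4. Satisfied.
Vote: the long-term lease of the principal facility requires three-fourths of the disinterested partners present (4 − 1 = 3). 3/4 of 3 = 2.25, rounded up to 3, so 3 affirmative votes are needed; 3 voted in favor. Satisfied.

Valid — all requirements satisfied.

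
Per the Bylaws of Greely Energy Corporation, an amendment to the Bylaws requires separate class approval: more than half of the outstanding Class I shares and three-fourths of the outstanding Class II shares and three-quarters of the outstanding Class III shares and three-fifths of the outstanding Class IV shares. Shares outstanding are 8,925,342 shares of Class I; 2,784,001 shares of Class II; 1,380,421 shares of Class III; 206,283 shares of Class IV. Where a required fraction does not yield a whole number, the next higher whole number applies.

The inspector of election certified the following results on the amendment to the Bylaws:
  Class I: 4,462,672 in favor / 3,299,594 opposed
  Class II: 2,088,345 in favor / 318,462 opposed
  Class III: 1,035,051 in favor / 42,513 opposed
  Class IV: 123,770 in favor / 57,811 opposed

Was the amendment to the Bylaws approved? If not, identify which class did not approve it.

Class I: a majority of 8925342 is 4462672; 4,462,672 required, 4,462,672 in favor — approved.
Class II: 3/4 of 2784001 = 2088000.75, rounded up to 2088001; 2,088,001 required, 2,088,345 in favor — approved.
Class III: 3/4 of 1380421 = 1035315.75, rounded up to 1035316; 1,035,316 required, 1,035,051 in favor — not approved.
Class IV: 3/5 of 206283 = 123769.80, rounded up to 123770; 123,770 required, 123,770 in favor — approved.

Not approved — the Class III shares did not give the required vote.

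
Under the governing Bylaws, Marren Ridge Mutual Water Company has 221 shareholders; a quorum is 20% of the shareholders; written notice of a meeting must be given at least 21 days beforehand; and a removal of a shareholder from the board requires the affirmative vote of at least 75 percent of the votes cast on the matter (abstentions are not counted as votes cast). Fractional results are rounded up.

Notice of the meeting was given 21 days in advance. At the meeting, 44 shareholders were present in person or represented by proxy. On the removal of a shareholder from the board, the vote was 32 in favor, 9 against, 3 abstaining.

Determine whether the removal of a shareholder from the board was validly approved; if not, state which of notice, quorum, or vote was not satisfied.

Invalid — quorum requirement not satisfied.

Notice: 21 days given; 21 required. Satisfied.
Quorum: 20% of 221 = 44.20, rounded up to 45; 44 present. Not satisfied.
Vote: requires three-fourths of the votes cast (44 − 3 abstaining = 41); 3/4 of 41 = 30.75, rounded up to 31, so 31 needed; 32 in favor. Satisfied.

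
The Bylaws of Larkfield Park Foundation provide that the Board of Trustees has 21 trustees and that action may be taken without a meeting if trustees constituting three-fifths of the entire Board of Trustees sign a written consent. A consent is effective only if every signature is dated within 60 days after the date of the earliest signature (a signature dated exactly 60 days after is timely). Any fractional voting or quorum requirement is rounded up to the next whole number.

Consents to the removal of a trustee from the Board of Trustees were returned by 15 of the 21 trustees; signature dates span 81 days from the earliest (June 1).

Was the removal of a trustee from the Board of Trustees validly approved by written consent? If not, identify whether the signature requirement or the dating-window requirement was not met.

Signatures required: three-fifths of 21 — 3/5 of 21 = 12.60, rounded up to 13, so 13 needed; 15 signed. Sufficient.
Dating window: the latest signature is 81 days after the earliest; the limit is 60 days. Outside the window.

Not effective — dating-window requirement not satisfied.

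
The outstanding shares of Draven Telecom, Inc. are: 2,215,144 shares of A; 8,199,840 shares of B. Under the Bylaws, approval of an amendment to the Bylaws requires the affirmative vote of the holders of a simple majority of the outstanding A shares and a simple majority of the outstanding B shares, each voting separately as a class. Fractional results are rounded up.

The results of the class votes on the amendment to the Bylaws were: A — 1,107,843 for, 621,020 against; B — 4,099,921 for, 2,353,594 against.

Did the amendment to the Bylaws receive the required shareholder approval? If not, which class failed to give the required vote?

A: a majority of 2215144 is 1107573; 1,107,573 required, 1,107,843 in favor — approved.
B: a majority of 8199840 is 4099921; 4,099,921 required, 4,099,921 in favor — approved.

Approved — every class gave the required vote.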